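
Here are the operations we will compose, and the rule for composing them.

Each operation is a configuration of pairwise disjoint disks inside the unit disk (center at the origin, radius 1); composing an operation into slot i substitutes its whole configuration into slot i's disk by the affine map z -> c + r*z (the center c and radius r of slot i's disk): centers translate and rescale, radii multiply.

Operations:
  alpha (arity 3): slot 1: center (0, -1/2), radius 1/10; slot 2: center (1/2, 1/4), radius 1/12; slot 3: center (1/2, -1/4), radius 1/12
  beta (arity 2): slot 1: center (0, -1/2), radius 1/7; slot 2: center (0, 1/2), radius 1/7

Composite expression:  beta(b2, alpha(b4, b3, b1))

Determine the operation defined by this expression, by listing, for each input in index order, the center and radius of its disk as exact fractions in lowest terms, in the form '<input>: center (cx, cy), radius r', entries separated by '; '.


Below beta, radii multiply path by path; the b-disk centers shift.
input b2: composing its 1 substitution step yields center (0, -1/2), radius 1/7
input b4: composing its 2 substitution steps yields center (0, 3/7), radius 1/70
input b3: composing its 2 substitution steps yields center (1/14, 15/28), radius 1/84
input b1: composing its 2 substitution steps yields center (1/14, 13/28), radius 1/84

b1: center (1/14, 13/28), radius 1/84; b2: center (0, -1/2), radius 1/7; b3: center (1/14, 15/28), radius 1/84; b4: center (0, 3/7), radius 1/70


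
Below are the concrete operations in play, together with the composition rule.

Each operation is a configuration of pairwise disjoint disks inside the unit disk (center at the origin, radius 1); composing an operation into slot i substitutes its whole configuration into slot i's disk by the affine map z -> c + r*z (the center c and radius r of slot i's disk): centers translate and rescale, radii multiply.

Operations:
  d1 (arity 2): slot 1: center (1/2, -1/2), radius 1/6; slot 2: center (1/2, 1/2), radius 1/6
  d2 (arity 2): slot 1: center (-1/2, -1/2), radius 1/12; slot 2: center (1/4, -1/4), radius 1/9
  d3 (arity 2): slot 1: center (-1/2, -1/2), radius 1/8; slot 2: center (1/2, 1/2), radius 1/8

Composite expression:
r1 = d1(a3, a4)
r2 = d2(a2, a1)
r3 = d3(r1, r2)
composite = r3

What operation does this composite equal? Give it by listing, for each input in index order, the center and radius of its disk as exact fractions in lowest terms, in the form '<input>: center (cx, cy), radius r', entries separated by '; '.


a1: center (17/32, 15/32), radius 1/72; a2: center (7/16, 7/16), radius 1/96; a3: center (-7/16, -9/16), radius 1/48; a4: center (-7/16, -7/16), radius 1/48


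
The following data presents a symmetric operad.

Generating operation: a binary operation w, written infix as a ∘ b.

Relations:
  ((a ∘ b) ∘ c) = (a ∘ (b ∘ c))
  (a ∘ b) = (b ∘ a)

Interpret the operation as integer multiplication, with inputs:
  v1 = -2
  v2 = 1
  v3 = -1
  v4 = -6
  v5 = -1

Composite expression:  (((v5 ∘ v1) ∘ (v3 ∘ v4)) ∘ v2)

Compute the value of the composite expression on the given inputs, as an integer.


(v5 ∘ v1) = 2
(v3 ∘ v4) = 6
((v5 ∘ v1) ∘ (v3 ∘ v4)) = 12
(((v5 ∘ v1) ∘ (v3 ∘ v4)) ∘ v2) = 12

12


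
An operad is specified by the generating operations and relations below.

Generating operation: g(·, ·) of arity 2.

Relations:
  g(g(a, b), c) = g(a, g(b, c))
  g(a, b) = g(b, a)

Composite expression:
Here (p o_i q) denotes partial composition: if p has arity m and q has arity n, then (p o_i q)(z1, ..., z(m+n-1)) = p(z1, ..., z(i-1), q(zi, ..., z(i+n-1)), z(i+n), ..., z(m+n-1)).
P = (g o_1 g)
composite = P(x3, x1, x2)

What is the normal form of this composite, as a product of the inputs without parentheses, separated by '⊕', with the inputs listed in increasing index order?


Both nesting and order wash out for g; what remains is which x's occur.
g(x3, x1) collapses to x3 ⊕ x1
g(g(x3, x1), x2) collapses to x3 ⊕ x1 ⊕ x2
sorting the factors by input index: x1 ⊕ x2 ⊕ x3

x1 ⊕ x2 ⊕ x3


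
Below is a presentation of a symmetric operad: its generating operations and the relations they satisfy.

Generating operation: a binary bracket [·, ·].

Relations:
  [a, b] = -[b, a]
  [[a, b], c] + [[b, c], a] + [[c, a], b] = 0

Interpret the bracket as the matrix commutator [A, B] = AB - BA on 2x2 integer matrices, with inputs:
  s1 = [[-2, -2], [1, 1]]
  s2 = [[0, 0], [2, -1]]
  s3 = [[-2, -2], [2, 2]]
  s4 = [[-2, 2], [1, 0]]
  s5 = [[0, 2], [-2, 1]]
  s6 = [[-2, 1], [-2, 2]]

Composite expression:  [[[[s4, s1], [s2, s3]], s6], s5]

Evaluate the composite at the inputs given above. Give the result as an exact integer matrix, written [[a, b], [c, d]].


[s4, s1] = [[4, 10], [-1, -4]]
[s2, s3] = [[4, -2], [-10, -4]]
[[s4, s1], [s2, s3]] = [[-102, -96], [72, 102]]
[[[s4, s1], [s2, s3]], s6] = [[120, -588], [-696, -120]]
[[[[s4, s1], [s2, s3]], s6], s5] = [[2568, -108], [1176, -2568]]

[[2568, -108], [1176, -2568]]


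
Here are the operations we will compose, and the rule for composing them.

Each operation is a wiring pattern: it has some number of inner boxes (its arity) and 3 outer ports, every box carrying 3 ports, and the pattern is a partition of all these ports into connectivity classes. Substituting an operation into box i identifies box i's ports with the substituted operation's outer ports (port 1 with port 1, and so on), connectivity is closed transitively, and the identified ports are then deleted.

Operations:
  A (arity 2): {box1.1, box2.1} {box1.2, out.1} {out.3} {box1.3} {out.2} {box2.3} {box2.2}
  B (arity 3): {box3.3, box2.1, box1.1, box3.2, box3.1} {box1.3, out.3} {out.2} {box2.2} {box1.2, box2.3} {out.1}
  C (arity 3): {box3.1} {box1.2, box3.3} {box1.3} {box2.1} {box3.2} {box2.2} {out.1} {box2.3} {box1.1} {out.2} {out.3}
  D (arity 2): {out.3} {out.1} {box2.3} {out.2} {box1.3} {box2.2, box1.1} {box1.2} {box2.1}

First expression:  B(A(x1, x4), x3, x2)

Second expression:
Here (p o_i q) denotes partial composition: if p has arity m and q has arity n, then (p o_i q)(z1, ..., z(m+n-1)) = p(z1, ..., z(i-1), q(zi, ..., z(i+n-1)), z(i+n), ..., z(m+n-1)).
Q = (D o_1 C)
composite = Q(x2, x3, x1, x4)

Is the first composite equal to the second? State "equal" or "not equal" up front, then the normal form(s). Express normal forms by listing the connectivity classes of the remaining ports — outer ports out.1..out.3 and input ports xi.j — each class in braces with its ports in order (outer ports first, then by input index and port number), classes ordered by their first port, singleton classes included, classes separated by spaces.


The first composite normalizes to {out.1} {out.2} {out.3} {x1.1, x4.1} {x1.2, x2.1, x2.2, x2.3, x3.1} {x1.3} {x3.2} {x3.3} {x4.2} {x4.3}
The second composite normalizes to {out.1} {out.2} {out.3} {x1.1} {x1.2} {x1.3, x2.2} {x2.1} {x2.3} {x3.1} {x3.2} {x3.3} {x4.1} {x4.2} {x4.3}
The forms do not match — not equal.

not equal — first {out.1} {out.2} {out.3} {x1.1, x4.1} {x1.2, x2.1, x2.2, x2.3, x3.1} {x1.3} {x3.2} {x3.3} {x4.2} {x4.3}, second {out.1} {out.2} {out.3} {x1.1} {x1.2} {x1.3, x2.2} {x2.1} {x2.3} {x3.1} {x3.2} {x3.3} {x4.1} {x4.2} {x4.3}


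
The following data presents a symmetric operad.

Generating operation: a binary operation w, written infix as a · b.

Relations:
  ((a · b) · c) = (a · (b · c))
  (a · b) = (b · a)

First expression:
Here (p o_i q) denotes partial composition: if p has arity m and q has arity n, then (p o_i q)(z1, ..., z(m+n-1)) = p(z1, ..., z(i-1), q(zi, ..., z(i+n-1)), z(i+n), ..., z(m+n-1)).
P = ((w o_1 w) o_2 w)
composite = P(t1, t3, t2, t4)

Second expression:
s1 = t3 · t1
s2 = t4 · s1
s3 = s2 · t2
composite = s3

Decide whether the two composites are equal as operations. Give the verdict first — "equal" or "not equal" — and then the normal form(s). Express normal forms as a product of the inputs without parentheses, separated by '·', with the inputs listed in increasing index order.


The first expression, normalized: t1 · t2 · t3 · t4
The second expression, normalized: t1 · t2 · t3 · t4
One common form — equal.

equal; both compose to t1 · t2 · t3 · t4


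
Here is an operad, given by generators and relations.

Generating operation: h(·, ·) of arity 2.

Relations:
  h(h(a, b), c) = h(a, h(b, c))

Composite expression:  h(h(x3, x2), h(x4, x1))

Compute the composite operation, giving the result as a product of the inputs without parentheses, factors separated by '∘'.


x3 ∘ x2 ∘ x4 ∘ x1

Under associativity of h, the answer is the x's in reading order.
h(x3, x2) flattens to x3 ∘ x2
h(x4, x1) flattens to x4 ∘ x1
h(h(x3, x2), h(x4, x1)) flattens to x3 ∘ x2 ∘ x4 ∘ x1


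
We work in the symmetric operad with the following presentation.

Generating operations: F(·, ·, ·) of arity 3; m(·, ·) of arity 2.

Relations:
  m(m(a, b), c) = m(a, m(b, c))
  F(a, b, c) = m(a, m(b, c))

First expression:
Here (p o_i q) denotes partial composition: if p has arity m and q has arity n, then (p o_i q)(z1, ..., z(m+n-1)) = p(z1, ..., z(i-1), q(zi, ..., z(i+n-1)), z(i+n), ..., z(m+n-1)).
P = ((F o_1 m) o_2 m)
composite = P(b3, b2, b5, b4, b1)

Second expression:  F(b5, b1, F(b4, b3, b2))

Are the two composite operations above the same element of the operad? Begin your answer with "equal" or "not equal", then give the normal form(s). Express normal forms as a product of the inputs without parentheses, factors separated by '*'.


not equal: they reduce to b3 * b2 * b5 * b4 * b1 and b5 * b1 * b4 * b3 * b2

Normal form of the first expression: b3 * b2 * b5 * b4 * b1
Normal form of the second expression: b5 * b1 * b4 * b3 * b2
The normal forms differ: not equal.


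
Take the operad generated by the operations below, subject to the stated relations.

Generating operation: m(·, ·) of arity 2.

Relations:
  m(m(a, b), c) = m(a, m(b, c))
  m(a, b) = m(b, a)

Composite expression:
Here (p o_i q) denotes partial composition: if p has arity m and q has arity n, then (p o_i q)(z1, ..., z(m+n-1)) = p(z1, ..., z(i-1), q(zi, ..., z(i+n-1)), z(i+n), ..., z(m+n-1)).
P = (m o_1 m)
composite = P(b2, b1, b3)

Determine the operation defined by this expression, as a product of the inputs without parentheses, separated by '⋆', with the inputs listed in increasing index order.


b1 ⋆ b2 ⋆ b3


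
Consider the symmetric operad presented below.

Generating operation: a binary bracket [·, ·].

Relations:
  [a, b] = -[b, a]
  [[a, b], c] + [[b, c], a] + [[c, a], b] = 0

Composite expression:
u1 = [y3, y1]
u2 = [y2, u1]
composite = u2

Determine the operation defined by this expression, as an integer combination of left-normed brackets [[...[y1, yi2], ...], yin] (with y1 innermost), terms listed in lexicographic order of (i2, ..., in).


In the tensor algebra, words opening y1 carry the y1-anchored form.
Composite bracket: [y2, [y3, y1]]
Full expansion: 4 signed words from ab - ba (2^2 = 4).
Only words starting with y1 matter:
  word y1y3y2 has sign +1, contributing +[[y1, y3], y2]

[[y1, y3], y2]


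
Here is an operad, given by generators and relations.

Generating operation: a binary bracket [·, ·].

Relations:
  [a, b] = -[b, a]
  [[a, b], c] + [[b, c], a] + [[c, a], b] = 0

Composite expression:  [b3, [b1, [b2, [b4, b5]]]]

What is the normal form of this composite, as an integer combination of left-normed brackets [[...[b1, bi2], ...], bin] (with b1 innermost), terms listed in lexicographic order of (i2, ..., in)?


Expand each bracket as ab - ba; the b1-initial words give the coefficients.
Composite bracket: [b3, [b1, [b2, [b4, b5]]]]
Under [a, b] = ab - ba we get 16 signed associative words (2^4 = 16).
Only words starting with b1 matter:
  the word b1b2b4b5b3 carries sign -1 and contributes -[[[[b1, b2], b4], b5], b3]
  the word b1b2b5b4b3 carries sign +1 and contributes +[[[[b1, b2], b5], b4], b3]
  the word b1b4b5b2b3 carries sign +1 and contributes +[[[[b1, b4], b5], b2], b3]
  the word b1b5b4b2b3 carries sign -1 and contributes -[[[[b1, b5], b4], b2], b3]

-[[[[b1, b2], b4], b5], b3] + [[[[b1, b2], b5], b4], b3] + [[[[b1, b4], b5], b2], b3] - [[[[b1, b5], b4], b2], b3]


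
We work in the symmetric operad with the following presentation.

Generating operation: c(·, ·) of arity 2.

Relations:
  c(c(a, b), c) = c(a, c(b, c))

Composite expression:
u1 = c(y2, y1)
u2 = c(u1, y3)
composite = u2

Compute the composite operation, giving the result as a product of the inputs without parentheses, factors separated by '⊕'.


y2 ⊕ y1 ⊕ y3

Every regrouping of c is equal, so read the y-inputs in written order.
c(y2, y1) spells out as y2 ⊕ y1
c(c(y2, y1), y3) spells out as y2 ⊕ y1 ⊕ y3


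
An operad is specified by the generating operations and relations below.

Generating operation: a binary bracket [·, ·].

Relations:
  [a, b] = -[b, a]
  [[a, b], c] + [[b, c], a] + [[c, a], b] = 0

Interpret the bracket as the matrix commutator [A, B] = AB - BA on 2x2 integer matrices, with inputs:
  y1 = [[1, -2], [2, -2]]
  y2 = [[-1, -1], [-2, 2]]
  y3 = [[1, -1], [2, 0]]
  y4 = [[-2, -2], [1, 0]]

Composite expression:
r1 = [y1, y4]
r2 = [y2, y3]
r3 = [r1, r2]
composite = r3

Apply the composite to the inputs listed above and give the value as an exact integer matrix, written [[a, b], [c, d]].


[[-12, -64], [40, 12]]

[y1, y4] = [[2, -10], [-7, -2]]
[y2, y3] = [[-4, 4], [4, 4]]
[[y1, y4], [y2, y3]] = [[-12, -64], [40, 12]]


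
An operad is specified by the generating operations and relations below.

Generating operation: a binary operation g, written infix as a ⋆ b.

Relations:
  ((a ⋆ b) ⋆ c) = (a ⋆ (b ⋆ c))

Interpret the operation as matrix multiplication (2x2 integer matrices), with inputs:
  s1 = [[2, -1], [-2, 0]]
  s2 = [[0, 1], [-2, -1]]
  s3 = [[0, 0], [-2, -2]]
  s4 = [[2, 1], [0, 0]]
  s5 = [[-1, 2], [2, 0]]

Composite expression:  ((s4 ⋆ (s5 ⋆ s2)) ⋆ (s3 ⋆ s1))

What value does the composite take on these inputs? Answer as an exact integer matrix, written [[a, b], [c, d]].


[[0, -8], [0, 0]]

(s5 ⋆ s2) = [[-4, -3], [0, 2]]
(s4 ⋆ (s5 ⋆ s2)) = [[-8, -4], [0, 0]]
(s3 ⋆ s1) = [[0, 0], [0, 2]]
((s4 ⋆ (s5 ⋆ s2)) ⋆ (s3 ⋆ s1)) = [[0, -8], [0, 0]]


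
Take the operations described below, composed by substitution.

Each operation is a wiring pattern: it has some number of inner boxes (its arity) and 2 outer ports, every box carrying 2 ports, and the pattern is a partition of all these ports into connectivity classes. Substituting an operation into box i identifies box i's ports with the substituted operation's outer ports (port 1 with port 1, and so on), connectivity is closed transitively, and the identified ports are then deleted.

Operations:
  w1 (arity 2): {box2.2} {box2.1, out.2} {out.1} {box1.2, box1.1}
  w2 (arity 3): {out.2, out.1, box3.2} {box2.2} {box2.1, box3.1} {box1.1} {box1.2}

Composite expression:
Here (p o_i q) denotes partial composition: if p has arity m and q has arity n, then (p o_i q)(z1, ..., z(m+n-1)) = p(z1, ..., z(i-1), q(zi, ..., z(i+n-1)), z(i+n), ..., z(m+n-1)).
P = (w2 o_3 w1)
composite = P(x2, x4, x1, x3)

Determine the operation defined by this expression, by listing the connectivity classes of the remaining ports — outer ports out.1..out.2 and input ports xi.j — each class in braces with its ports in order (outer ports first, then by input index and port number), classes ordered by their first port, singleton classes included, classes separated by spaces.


{out.1, out.2, x3.1} {x1.1, x1.2} {x2.1} {x2.2} {x3.2} {x4.1} {x4.2}

Substituting into w2 glues patterns; closure does the rest.
the subtree at w1 composes to {out.1} {out.2, x3.1} {x1.1, x1.2} {x3.2} on (x1, x3); out.j = own outer ports
the subtree at w2 composes to {out.1, out.2, x3.1} {x1.1, x1.2} {x2.1} {x2.2} {x3.2} {x4.1} {x4.2} on (x2, x4, x1, x3); out.j = own outer ports


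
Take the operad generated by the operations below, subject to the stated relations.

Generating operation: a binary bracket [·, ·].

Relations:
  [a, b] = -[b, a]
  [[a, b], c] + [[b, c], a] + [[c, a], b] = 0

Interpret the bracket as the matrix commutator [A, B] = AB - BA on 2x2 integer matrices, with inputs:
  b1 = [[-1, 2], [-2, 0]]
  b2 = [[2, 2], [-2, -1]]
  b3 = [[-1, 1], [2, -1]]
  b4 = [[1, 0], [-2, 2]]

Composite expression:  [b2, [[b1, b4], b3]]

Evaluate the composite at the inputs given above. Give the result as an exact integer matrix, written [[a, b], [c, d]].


[[16, -40], [-64, -16]]


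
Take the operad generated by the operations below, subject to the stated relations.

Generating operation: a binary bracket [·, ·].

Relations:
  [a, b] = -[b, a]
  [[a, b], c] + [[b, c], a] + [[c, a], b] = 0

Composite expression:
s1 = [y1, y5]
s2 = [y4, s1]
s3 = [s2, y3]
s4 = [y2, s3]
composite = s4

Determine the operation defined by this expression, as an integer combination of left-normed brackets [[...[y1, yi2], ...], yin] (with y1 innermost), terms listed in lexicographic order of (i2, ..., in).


[[[[y1, y5], y4], y3], y2]

Skip Jacobi rewriting: expand, keep y1-initial words, read off terms.
Composite bracket: [y2, [[y4, [y1, y5]], y3]]
Applying ab - ba throughout gives 16 signed words (2^4 = 16).
Keep just the words that open with y1:
  sign of y1y5y4y3y2 is +1, so it contributes +[[[[y1, y5], y4], y3], y2]


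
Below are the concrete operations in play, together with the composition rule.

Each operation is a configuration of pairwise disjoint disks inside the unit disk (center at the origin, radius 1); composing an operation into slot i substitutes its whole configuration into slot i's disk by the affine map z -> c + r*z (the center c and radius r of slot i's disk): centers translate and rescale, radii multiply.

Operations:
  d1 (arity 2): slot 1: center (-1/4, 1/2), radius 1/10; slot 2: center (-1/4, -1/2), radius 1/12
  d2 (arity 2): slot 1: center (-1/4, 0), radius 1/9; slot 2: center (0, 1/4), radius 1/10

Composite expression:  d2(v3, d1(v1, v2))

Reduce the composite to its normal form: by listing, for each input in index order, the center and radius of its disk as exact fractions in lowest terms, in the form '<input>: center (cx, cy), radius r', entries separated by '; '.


v1: center (-1/40, 3/10), radius 1/100; v2: center (-1/40, 1/5), radius 1/120; v3: center (-1/4, 0), radius 1/9

Follow each v-input down from d2: c' goes to c + r*c', radius to r*r'.
v3 passes through 1 substitution, ending at center (-1/4, 0), radius 1/9
v1 passes through 2 substitutions, ending at center (-1/40, 3/10), radius 1/100
v2 passes through 2 substitutions, ending at center (-1/40, 1/5), radius 1/120


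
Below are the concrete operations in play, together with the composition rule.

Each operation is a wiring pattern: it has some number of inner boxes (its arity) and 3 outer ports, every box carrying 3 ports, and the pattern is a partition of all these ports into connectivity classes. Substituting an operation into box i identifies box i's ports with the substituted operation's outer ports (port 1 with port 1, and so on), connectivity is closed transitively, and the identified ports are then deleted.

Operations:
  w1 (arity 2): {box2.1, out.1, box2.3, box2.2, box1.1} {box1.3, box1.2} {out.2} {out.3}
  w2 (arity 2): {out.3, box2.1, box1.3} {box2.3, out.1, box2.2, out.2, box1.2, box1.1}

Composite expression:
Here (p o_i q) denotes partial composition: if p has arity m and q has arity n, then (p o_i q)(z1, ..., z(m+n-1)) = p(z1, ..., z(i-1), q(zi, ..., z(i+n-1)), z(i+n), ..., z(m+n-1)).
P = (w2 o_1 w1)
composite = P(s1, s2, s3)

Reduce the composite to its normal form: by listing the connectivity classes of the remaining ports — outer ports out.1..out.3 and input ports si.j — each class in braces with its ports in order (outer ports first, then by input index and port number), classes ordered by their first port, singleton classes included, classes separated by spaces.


{out.1, out.2, s1.1, s2.1, s2.2, s2.3, s3.2, s3.3} {out.3, s3.1} {s1.2, s1.3}

Two ports join when wires chain via w2-identified ports.
the subtree at w1 composes to {out.1, s1.1, s2.1, s2.2, s2.3} {out.2} {out.3} {s1.2, s1.3} on (s1, s2); out.j = own outer ports
the subtree at w2 composes to {out.1, out.2, s1.1, s2.1, s2.2, s2.3, s3.2, s3.3} {out.3, s3.1} {s1.2, s1.3} on (s1, s2, s3); out.j = own outer ports


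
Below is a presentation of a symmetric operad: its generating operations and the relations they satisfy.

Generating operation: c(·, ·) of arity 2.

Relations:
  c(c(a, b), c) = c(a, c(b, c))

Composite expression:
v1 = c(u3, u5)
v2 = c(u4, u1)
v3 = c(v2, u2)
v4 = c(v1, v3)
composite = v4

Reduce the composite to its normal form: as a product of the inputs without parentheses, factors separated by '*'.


u3 * u5 * u4 * u1 * u2

Every regrouping of c is equal, so read the u-inputs in written order.
c(u3, u5) spells out as u3 * u5
c(u4, u1) spells out as u4 * u1
c(c(u4, u1), u2) spells out as u4 * u1 * u2
c(c(u3, u5), c(c(u4, u1), u2)) spells out as u3 * u5 * u4 * u1 * u2


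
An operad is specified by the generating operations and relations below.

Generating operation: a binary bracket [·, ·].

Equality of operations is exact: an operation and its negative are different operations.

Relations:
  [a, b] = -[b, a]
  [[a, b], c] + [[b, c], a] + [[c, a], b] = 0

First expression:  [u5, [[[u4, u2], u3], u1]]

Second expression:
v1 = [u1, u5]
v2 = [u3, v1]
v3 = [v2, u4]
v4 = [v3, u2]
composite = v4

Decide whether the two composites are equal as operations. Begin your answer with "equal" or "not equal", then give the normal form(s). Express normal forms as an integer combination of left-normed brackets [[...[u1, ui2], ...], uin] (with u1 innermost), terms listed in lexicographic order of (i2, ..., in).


In normal form, the first expression is -[[[[u1, u2], u4], u3], u5] + [[[[u1, u3], u2], u4], u5] - [[[[u1, u3], u4], u2], u5] + [[[[u1, u4], u2], u3], u5]
In normal form, the second expression is -[[[[u1, u5], u3], u4], u2]
They disagree, so not equal.

not equal — first -[[[[u1, u2], u4], u3], u5] + [[[[u1, u3], u2], u4], u5] - [[[[u1, u3], u4], u2], u5] + [[[[u1, u4], u2], u3], u5], second -[[[[u1, u5], u3], u4], u2]


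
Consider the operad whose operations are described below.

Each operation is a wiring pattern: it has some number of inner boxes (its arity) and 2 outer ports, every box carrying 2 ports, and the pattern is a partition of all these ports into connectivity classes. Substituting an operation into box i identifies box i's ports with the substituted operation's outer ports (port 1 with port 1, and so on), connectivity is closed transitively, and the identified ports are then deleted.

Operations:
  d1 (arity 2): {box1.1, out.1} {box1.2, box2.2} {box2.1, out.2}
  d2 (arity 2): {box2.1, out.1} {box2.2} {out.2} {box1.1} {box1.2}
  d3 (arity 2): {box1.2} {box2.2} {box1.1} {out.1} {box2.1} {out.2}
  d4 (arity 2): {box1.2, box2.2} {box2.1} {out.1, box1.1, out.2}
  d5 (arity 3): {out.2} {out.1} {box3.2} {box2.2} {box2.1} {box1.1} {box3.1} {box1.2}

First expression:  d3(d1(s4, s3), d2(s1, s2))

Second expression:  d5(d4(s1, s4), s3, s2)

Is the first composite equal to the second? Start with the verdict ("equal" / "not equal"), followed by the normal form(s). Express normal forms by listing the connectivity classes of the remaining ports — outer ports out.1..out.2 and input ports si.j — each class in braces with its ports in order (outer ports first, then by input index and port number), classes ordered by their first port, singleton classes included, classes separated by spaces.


not equal — first {out.1} {out.2} {s1.1} {s1.2} {s2.1} {s2.2} {s3.1} {s3.2, s4.2} {s4.1}, second {out.1} {out.2} {s1.1} {s1.2, s4.2} {s2.1} {s2.2} {s3.1} {s3.2} {s4.1}

The first composite normalizes to {out.1} {out.2} {s1.1} {s1.2} {s2.1} {s2.2} {s3.1} {s3.2, s4.2} {s4.1}
The second composite normalizes to {out.1} {out.2} {s1.1} {s1.2, s4.2} {s2.1} {s2.2} {s3.1} {s3.2} {s4.1}
Distinct normal forms: not equal.


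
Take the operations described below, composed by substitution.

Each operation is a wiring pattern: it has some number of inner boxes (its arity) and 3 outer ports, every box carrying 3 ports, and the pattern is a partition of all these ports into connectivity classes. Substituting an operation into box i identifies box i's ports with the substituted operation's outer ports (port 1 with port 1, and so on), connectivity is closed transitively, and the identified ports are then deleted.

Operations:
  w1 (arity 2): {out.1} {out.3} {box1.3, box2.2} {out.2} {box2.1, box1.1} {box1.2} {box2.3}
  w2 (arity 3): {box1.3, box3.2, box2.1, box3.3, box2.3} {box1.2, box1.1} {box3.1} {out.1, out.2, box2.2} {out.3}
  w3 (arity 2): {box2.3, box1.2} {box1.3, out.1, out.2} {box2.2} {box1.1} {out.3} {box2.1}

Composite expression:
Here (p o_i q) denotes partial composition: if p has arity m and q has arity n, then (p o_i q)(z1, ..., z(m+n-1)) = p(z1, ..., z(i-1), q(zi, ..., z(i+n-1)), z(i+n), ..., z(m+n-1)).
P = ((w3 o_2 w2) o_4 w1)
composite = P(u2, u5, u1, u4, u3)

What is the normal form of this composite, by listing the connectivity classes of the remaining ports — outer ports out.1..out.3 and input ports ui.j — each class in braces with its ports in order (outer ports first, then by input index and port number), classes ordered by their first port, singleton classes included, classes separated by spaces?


Connectivity passes through glued w3-boundaries; trace each wire chain.
the subtree at w1 composes to {out.1} {out.2} {out.3} {u3.1, u4.1} {u3.2, u4.3} {u3.3} {u4.2} on (u4, u3); out.j = own outer ports
the subtree at w2 composes to {out.1, out.2, u1.2} {out.3} {u1.1, u1.3, u5.3} {u3.1, u4.1} {u3.2, u4.3} {u3.3} {u4.2} {u5.1, u5.2} on (u5, u1, u4, u3); out.j = own outer ports
the subtree at w3 composes to {out.1, out.2, u2.3} {out.3} {u1.1, u1.3, u5.3} {u1.2} {u2.1} {u2.2} {u3.1, u4.1} {u3.2, u4.3} {u3.3} {u4.2} {u5.1, u5.2} on (u2, u5, u1, u4, u3); out.j = own outer ports

{out.1, out.2, u2.3} {out.3} {u1.1, u1.3, u5.3} {u1.2} {u2.1} {u2.2} {u3.1, u4.1} {u3.2, u4.3} {u3.3} {u4.2} {u5.1, u5.2}


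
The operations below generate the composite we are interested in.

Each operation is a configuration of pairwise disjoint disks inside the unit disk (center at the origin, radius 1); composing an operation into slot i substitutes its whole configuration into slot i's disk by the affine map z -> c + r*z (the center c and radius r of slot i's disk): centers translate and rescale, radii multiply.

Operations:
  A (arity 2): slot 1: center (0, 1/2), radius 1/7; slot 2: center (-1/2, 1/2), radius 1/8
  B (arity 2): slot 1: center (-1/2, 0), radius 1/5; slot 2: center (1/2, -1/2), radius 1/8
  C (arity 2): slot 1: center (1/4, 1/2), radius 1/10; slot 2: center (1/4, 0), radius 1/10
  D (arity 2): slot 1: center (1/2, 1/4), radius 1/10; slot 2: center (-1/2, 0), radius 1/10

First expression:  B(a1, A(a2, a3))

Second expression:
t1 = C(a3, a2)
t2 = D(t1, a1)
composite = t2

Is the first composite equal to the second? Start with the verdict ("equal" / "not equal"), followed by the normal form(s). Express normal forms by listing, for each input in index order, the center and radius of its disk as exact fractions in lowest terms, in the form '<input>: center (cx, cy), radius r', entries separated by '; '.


Reducing the first expression gives a1: center (-1/2, 0), radius 1/5; a2: center (1/2, -7/16), radius 1/56; a3: center (7/16, -7/16), radius 1/64
Reducing the second expression gives a1: center (-1/2, 0), radius 1/10; a2: center (21/40, 1/4), radius 1/100; a3: center (21/40, 3/10), radius 1/100
No match — not equal.

not equal: they reduce to a1: center (-1/2, 0), radius 1/5; a2: center (1/2, -7/16), radius 1/56; a3: center (7/16, -7/16), radius 1/64 and a1: center (-1/2, 0), radius 1/10; a2: center (21/40, 1/4), radius 1/100; a3: center (21/40, 3/10), radius 1/100


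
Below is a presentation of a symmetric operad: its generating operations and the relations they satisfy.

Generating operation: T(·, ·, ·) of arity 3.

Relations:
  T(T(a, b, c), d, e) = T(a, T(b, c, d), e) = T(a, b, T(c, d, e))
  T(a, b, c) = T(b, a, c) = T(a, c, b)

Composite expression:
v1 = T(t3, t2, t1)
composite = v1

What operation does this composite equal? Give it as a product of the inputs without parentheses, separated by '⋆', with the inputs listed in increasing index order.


Reordering under T is free, so list the t-inputs canonically.
T(t3, t2, t1) flattens to t3 ⋆ t2 ⋆ t1
the factors in increasing index order: t1 ⋆ t2 ⋆ t3

t1 ⋆ t2 ⋆ t3


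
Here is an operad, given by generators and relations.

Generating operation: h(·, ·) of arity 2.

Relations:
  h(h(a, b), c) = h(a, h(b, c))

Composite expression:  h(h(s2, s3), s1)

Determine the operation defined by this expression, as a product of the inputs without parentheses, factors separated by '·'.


s2 · s3 · s1

All parenthesizations of h agree; list the s-inputs left to right.
h(s2, s3) spells out as s2 · s3
h(h(s2, s3), s1) spells out as s2 · s3 · s1


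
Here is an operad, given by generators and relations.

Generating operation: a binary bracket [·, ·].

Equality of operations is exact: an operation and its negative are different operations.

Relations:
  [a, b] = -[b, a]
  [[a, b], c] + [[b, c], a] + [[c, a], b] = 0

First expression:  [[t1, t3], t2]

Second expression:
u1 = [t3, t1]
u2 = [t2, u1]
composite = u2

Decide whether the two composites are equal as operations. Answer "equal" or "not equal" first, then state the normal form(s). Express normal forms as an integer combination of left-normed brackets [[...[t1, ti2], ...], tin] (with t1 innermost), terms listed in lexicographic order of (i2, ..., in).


equal; the common form is [[t1, t3], t2]

In normal form, the first expression is [[t1, t3], t2]
In normal form, the second expression is [[t1, t3], t2]
The normal forms match — equal.


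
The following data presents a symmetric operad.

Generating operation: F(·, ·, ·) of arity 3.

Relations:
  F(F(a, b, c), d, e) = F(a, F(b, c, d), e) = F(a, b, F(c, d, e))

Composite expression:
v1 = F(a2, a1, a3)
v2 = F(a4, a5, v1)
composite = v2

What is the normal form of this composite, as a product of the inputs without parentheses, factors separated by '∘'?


a4 ∘ a5 ∘ a2 ∘ a1 ∘ a3


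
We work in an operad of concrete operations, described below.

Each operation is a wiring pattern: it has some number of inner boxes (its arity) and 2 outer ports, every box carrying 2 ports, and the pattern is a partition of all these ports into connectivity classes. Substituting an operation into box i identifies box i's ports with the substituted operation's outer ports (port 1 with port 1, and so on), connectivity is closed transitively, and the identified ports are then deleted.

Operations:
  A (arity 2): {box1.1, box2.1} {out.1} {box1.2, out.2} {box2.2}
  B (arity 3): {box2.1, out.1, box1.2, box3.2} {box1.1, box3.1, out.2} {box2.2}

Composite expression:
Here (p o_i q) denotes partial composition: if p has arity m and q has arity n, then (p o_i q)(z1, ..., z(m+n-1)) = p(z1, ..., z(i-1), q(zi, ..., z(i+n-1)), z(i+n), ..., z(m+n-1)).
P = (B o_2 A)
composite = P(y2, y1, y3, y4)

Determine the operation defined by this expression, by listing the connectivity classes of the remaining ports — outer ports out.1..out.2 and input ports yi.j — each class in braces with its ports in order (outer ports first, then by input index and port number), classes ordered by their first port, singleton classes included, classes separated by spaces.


{out.1, y2.2, y4.2} {out.2, y2.1, y4.1} {y1.1, y3.1} {y1.2} {y3.2}

Treat the ports identified at B as solder joints: merge, then drop.
composing A on (y1, y3), with out.j its own outer ports: {out.1} {out.2, y1.2} {y1.1, y3.1} {y3.2}
composing B on (y2, y1, y3, y4), with out.j its own outer ports: {out.1, y2.2, y4.2} {out.2, y2.1, y4.1} {y1.1, y3.1} {y1.2} {y3.2}


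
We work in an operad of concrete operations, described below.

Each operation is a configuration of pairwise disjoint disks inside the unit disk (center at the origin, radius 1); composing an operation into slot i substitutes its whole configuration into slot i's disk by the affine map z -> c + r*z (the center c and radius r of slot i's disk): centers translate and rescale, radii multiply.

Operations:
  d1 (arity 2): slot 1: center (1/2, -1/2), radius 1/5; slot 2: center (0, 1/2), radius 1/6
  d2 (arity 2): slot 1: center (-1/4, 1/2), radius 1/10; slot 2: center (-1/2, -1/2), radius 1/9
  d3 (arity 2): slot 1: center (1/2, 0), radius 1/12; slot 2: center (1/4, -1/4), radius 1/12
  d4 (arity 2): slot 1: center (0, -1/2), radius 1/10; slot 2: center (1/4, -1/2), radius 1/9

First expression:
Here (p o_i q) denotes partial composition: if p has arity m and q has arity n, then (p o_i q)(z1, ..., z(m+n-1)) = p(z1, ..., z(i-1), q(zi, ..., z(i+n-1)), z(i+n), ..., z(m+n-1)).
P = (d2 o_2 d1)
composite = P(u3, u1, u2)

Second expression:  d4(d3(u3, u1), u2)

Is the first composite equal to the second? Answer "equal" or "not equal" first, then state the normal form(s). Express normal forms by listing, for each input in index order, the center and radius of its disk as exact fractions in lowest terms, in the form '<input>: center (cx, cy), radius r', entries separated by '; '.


Normal form of the first expression: u1: center (-4/9, -5/9), radius 1/45; u2: center (-1/2, -4/9), radius 1/54; u3: center (-1/4, 1/2), radius 1/10
Normal form of the second expression: u1: center (1/40, -21/40), radius 1/120; u2: center (1/4, -1/2), radius 1/9; u3: center (1/20, -1/2), radius 1/120
No match — not equal.

not equal; first: u1: center (-4/9, -5/9), radius 1/45; u2: center (-1/2, -4/9), radius 1/54; u3: center (-1/4, 1/2), radius 1/10; second: u1: center (1/40, -21/40), radius 1/120; u2: center (1/4, -1/2), radius 1/9; u3: center (1/20, -1/2), radius 1/120


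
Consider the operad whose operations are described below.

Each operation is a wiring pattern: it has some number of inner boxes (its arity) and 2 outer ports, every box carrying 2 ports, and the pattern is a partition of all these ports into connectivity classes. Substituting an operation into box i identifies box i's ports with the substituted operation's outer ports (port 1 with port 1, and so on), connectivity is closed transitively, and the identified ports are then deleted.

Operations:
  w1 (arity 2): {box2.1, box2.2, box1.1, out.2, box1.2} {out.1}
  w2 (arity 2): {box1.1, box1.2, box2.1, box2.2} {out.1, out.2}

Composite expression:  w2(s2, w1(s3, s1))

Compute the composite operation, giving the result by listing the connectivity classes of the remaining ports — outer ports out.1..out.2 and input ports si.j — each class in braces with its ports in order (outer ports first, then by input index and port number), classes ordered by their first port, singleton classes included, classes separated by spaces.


{out.1, out.2} {s1.1, s1.2, s2.1, s2.2, s3.1, s3.2}

Substituting into w2 glues patterns; closure does the rest.
after w1, the pattern on (s3, s1) reads {out.1} {out.2, s1.1, s1.2, s3.1, s3.2} (out.j = its outer ports)
after w2, the pattern on (s2, s3, s1) reads {out.1, out.2} {s1.1, s1.2, s2.1, s2.2, s3.1, s3.2} (out.j = its outer ports)


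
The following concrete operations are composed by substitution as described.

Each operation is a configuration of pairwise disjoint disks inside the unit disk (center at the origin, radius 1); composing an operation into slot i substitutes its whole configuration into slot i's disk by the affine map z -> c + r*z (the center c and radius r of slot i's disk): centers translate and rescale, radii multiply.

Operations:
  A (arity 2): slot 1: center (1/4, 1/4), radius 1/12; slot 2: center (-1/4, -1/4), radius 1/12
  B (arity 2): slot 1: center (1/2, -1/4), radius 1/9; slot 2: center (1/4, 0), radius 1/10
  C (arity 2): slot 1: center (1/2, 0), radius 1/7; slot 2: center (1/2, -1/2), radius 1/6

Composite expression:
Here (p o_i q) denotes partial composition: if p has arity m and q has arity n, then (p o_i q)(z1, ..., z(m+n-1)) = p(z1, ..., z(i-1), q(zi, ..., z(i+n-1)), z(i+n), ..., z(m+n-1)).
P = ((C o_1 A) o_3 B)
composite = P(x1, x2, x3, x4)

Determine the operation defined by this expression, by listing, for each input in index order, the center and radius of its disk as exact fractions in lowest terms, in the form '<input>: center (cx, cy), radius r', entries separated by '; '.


x1: center (15/28, 1/28), radius 1/84; x2: center (13/28, -1/28), radius 1/84; x3: center (7/12, -13/24), radius 1/54; x4: center (13/24, -1/2), radius 1/60

Below C, radii multiply path by path; the x-disk centers shift.
tracing x1 down its 2-map path: center (15/28, 1/28), radius 1/84
tracing x2 down its 2-map path: center (13/28, -1/28), radius 1/84
tracing x3 down its 2-map path: center (7/12, -13/24), radius 1/54
tracing x4 down its 2-map path: center (13/24, -1/2), radius 1/60


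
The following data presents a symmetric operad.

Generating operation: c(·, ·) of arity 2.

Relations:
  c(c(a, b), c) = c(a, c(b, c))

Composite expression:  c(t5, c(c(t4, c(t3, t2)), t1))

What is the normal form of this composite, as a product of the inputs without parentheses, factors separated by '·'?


Key point: c is associative — brackets drop, the t-order remains.
c(t3, t2) unparenthesizes to t3 · t2
c(t4, c(t3, t2)) unparenthesizes to t4 · t3 · t2
c(c(t4, c(t3, t2)), t1) unparenthesizes to t4 · t3 · t2 · t1
c(t5, c(c(t4, c(t3, t2)), t1)) unparenthesizes to t5 · t4 · t3 · t2 · t1

t5 · t4 · t3 · t2 · t1


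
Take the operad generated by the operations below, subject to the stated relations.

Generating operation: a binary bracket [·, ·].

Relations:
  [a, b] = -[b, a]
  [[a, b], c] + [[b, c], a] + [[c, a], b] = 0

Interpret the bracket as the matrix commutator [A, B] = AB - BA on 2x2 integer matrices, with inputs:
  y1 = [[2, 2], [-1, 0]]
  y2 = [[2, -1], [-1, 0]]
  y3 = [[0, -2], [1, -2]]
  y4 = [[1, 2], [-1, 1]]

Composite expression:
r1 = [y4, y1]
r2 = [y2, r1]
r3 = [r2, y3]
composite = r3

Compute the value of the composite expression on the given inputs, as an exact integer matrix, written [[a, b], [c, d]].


[[0, 24], [12, 0]]

[y4, y1] = [[0, -4], [-2, 0]]
[y2, [y4, y1]] = [[-2, -8], [4, 2]]
[[y2, [y4, y1]], y3] = [[0, 24], [12, 0]]


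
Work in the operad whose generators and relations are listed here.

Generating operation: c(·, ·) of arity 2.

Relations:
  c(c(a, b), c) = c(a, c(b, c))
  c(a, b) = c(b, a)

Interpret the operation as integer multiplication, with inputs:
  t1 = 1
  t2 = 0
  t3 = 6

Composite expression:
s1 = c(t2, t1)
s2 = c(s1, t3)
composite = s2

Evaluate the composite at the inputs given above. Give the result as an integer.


c(t2, t1) = 0
c(c(t2, t1), t3) = 0

0


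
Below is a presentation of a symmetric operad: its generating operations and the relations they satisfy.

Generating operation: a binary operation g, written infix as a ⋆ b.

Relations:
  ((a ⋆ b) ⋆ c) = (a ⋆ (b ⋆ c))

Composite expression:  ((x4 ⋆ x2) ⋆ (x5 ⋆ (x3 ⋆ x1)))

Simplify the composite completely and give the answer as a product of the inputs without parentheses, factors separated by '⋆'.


x4 ⋆ x2 ⋆ x5 ⋆ x3 ⋆ x1

Under associativity of g, the answer is the x's in reading order.
(x4 ⋆ x2) collapses to x4 ⋆ x2
(x3 ⋆ x1) collapses to x3 ⋆ x1
(x5 ⋆ (x3 ⋆ x1)) collapses to x5 ⋆ x3 ⋆ x1
((x4 ⋆ x2) ⋆ (x5 ⋆ (x3 ⋆ x1))) collapses to x4 ⋆ x2 ⋆ x5 ⋆ x3 ⋆ x1


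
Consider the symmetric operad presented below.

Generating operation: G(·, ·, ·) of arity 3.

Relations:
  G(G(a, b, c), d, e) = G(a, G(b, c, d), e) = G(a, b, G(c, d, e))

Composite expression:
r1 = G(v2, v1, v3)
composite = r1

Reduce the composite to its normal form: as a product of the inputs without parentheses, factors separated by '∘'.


v2 ∘ v1 ∘ v3


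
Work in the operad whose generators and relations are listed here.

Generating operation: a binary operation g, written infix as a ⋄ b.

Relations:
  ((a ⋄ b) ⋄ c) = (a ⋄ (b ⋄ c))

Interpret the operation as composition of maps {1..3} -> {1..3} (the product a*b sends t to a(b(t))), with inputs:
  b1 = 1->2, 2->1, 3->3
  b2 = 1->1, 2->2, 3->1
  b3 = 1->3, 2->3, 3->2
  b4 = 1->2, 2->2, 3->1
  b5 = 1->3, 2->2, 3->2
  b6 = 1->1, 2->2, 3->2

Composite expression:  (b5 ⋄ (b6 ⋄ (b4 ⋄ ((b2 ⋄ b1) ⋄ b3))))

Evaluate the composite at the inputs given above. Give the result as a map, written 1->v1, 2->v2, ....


(b2 ⋄ b1) = 1->2, 2->1, 3->1
((b2 ⋄ b1) ⋄ b3) = 1->1, 2->1, 3->1
(b4 ⋄ ((b2 ⋄ b1) ⋄ b3)) = 1->2, 2->2, 3->2
(b6 ⋄ (b4 ⋄ ((b2 ⋄ b1) ⋄ b3))) = 1->2, 2->2, 3->2
(b5 ⋄ (b6 ⋄ (b4 ⋄ ((b2 ⋄ b1) ⋄ b3)))) = 1->2, 2->2, 3->2

1->2, 2->2, 3->2
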